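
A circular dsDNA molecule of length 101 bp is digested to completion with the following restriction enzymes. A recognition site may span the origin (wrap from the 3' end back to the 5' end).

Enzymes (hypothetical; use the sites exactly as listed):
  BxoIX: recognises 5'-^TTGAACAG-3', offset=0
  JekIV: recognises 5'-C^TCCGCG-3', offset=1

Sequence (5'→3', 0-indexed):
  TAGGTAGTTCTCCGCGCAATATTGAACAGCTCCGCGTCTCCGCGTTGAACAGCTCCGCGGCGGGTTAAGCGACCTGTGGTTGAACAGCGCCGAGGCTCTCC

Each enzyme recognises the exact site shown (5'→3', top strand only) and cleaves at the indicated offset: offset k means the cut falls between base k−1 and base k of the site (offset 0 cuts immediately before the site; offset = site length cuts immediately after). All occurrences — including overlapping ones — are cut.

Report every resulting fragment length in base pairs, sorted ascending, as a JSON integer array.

Scan for sites:
  BxoIX (TTGAACAG, off=0): starts [21, 44, 79] → cuts [21, 44, 79]
  JekIV (CTCCGCG, off=1): starts [9, 29, 37, 52] → cuts [10, 30, 38, 53]

Pooled cuts: [10, 21, 30, 38, 44, 53, 79]

Fragment lengths:
  10→21: 11 bp
  21→30: 9 bp
  30→38: 8 bp
  38→44: 6 bp
  44→53: 9 bp
  53→79: 26 bp
  79→10 (wrap): 101-79+10 = 32 bp

[6,8,9,9,11,26,32]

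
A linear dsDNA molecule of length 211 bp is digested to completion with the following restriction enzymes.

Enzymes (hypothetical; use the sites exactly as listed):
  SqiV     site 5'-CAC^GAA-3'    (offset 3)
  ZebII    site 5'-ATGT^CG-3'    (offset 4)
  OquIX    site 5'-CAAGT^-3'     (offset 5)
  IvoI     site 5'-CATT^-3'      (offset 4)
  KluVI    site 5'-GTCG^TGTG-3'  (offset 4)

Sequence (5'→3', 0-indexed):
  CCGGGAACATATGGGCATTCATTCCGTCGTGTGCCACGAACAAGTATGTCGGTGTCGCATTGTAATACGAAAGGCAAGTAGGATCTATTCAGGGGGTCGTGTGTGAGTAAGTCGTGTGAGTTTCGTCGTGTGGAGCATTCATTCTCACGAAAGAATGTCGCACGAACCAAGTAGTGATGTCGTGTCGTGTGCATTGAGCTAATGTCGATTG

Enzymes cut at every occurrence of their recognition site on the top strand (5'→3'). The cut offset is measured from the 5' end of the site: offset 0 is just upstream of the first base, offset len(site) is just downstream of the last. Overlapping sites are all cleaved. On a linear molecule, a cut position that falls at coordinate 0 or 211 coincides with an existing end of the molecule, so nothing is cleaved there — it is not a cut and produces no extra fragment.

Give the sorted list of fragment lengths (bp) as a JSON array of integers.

Scan for sites:
  SqiV CACGAA/3: at [34, 145, 160] ⇒ [37, 148, 163]
  ZebII ATGTCG/4: at [45, 154, 176, 201] ⇒ [49, 158, 180, 205]
  OquIX CAAGT/5: at [40, 74, 167] ⇒ [45, 79, 172]
  IvoI CATT/4: at [15, 19, 57, 135, 139, 191] ⇒ [19, 23, 61, 139, 143, 195]
  KluVI GTCGTGTG/4: at [25, 95, 110, 124, 183] ⇒ [29, 99, 114, 128, 187]

All cut coordinates (distinct, sorted): [19, 23, 29, 37, 45, 49, 61, 79, 99, 114, 128, 139, 143, 148, 158, 163, 172, 180, 187, 195, 205]

Fragments:
  [0,19): 19 bp
  [19,23): 4 bp
  [23,29): 6 bp
  [29,37): 8 bp
  [37,45): 8 bp
  [45,49): 4 bp
  [49,61): 12 bp
  [61,79): 18 bp
  [79,99): 20 bp
  [99,114): 15 bp
  [114,128): 14 bp
  [128,139): 11 bp
  [139,143): 4 bp
  [143,148): 5 bp
  [148,158): 10 bp
  [158,163): 5 bp
  [163,172): 9 bp
  [172,180): 8 bp
  [180,187): 7 bp
  [187,195): 8 bp
  [195,205): 10 bp
  [205,211): 6 bp

[4,4,4,5,5,6,6,7,8,8,8,8,9,10,10,11,12,14,15,18,19,20]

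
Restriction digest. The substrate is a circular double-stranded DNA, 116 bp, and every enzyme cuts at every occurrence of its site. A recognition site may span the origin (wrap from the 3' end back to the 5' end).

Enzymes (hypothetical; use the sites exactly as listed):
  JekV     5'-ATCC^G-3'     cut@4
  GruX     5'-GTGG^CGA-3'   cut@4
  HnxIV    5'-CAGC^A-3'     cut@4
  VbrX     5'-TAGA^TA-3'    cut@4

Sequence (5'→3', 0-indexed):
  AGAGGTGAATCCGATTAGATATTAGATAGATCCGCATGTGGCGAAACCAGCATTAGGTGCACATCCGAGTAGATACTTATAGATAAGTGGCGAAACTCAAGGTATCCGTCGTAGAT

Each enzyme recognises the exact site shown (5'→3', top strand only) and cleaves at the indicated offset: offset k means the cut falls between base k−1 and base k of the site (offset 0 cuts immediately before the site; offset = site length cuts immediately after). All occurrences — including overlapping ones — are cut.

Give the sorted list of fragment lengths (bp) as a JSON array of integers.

[7,7,7,7,7,8,8,10,10,13,15,17]

Site scan:
  JekV ATCCG/4: at [8, 29, 62, 103] ⇒ [12, 33, 66, 107]
  GruX GTGGCGA/4: at [37, 86] ⇒ [41, 90]
  HnxIV CAGCA/4: at [47] ⇒ [51]
  VbrX TAGATA/4: at [15, 22, 69, 79, 111] ⇒ [19, 26, 73, 83, 115]

Pooled cuts: [12, 19, 26, 33, 41, 51, 66, 73, 83, 90, 107, 115]

Fragments:
  12→19: 7 bp
  19→26: 7 bp
  26→33: 7 bp
  33→41: 8 bp
  41→51: 10 bp
  51→66: 15 bp
  66→73: 7 bp
  73→83: 10 bp
  83→90: 7 bp
  90→107: 17 bp
  107→115: 8 bp
  115→12 (wrap): 116-115+12 = 13 bp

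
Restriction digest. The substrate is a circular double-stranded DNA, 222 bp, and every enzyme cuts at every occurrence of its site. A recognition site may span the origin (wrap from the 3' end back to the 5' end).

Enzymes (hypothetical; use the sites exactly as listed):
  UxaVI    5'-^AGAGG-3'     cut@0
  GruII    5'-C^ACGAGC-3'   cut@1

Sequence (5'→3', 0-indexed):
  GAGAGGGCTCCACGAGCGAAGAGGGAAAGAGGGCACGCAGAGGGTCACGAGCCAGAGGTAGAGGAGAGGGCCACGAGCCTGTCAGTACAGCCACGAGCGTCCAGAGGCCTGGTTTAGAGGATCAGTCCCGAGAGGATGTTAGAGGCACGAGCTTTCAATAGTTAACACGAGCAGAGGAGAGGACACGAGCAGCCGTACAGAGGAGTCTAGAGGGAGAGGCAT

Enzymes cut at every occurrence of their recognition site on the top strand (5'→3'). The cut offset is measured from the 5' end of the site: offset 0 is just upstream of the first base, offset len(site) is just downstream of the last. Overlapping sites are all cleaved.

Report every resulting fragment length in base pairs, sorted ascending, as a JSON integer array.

[5,5,6,6,6,6,7,7,8,8,8,8,9,10,10,10,10,11,13,14,15,20,20]

Site scan:
  UxaVI (AGAGG, off=0): starts [1, 19, 27, 38, 53, 59, 64, 102, 115, 130, 140, 172, 177, 198, 208, 214] → cuts [1, 19, 27, 38, 53, 59, 64, 102, 115, 130, 140, 172, 177, 198, 208, 214]
  GruII (CACGAGC, off=1): starts [10, 45, 71, 91, 145, 165, 183] → cuts [11, 46, 72, 92, 146, 166, 184]

All cut coordinates (distinct, sorted): [1, 11, 19, 27, 38, 46, 53, 59, 64, 72, 92, 102, 115, 130, 140, 146, 166, 172, 177, 184, 198, 208, 214]

Fragments:
  1→11: 10 bp
  11→19: 8 bp
  19→27: 8 bp
  27→38: 11 bp
  38→46: 8 bp
  46→53: 7 bp
  53→59: 6 bp
  59→64: 5 bp
  64→72: 8 bp
  72→92: 20 bp
  92→102: 10 bp
  102→115: 13 bp
  115→130: 15 bp
  130→140: 10 bp
  140→146: 6 bp
  146→166: 20 bp
  166→172: 6 bp
  172→177: 5 bp
  177→184: 7 bp
  184→198: 14 bp
  198→208: 10 bp
  208→214: 6 bp
  214→1 (wrap): 222-214+1 = 9 bp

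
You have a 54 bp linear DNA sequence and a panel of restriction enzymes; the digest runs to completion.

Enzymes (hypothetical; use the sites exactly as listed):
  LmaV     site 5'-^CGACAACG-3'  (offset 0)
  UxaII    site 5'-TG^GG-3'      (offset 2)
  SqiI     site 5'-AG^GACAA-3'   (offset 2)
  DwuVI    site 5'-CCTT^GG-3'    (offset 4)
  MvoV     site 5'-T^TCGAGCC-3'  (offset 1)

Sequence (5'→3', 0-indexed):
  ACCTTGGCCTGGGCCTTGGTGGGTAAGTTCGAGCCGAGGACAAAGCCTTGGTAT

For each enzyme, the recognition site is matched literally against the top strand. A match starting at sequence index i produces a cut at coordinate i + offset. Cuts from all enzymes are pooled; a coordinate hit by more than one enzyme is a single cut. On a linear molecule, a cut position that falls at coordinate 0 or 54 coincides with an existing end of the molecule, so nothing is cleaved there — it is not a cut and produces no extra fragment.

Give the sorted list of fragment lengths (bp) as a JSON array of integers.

Site scan:
  LmaV (CGACAACG, off=0): no sites
  UxaII (TGGG, off=2): starts [9, 19] → cuts [11, 21]
  SqiI (AGGACAA, off=2): starts [36] → cuts [38]
  DwuVI (CCTTGG, off=4): starts [1, 13, 45] → cuts [5, 17, 49]
  MvoV (TTCGAGCC, off=1): starts [27] → cuts [28]

All cut coordinates (distinct, sorted): [5, 11, 17, 21, 28, 38, 49]

Fragment lengths:
  [0,5): 5 bp
  [5,11): 6 bp
  [11,17): 6 bp
  [17,21): 4 bp
  [21,28): 7 bp
  [28,38): 10 bp
  [38,49): 11 bp
  [49,54): 5 bp

[4,5,5,6,6,7,10,11]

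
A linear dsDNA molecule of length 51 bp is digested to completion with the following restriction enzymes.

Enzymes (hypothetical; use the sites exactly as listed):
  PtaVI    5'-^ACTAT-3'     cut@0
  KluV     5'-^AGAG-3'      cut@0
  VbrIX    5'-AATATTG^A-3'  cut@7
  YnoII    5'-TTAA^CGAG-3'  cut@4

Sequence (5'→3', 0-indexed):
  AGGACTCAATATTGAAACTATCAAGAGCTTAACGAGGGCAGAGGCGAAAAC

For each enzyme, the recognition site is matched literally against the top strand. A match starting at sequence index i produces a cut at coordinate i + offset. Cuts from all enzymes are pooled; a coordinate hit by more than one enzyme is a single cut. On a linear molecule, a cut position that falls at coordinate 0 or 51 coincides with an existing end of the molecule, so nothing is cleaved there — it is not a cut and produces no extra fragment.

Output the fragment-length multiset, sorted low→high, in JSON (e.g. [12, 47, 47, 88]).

[2,7,7,9,12,14]

Site scan:
  PtaVI (ACTAT, off=0): starts [16] → cuts [16]
  KluV (AGAG, off=0): starts [23, 39] → cuts [23, 39]
  VbrIX (AATATTGA, off=7): starts [7] → cuts [14]
  YnoII (TTAACGAG, off=4): starts [28] → cuts [32]

All cut coordinates (distinct, sorted): [14, 16, 23, 32, 39]

Fragment lengths:
  [0,14): 14 bp
  [14,16): 2 bp
  [16,23): 7 bp
  [23,32): 9 bp
  [32,39): 7 bp
  [39,51): 12 bp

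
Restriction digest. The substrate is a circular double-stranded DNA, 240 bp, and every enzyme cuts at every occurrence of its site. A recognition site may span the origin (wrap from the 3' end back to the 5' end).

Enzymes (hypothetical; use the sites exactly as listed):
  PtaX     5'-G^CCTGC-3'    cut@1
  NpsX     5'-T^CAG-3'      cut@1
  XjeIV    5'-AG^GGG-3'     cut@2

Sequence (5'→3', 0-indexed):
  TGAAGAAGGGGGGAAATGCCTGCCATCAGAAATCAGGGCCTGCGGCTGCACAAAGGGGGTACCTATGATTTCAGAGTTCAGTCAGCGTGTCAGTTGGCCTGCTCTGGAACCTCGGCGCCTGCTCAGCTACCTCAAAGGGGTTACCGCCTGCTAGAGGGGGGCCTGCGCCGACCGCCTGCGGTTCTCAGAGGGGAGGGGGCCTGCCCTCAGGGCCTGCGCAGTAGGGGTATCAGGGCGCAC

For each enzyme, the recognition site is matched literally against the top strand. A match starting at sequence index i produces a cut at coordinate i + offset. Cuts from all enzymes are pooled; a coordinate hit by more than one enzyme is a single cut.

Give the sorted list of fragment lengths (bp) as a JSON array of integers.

[4,4,5,5,5,5,5,6,6,7,7,7,8,8,8,9,10,10,11,12,13,14,16,17,18,20]

Scan for sites:
  PtaX GCCTGC/1: at [17, 37, 96, 116, 145, 160, 173, 198, 211] ⇒ [18, 38, 97, 117, 146, 161, 174, 199, 212]
  NpsX TCAG/1: at [25, 32, 70, 77, 81, 89, 122, 184, 206, 229] ⇒ [26, 33, 71, 78, 82, 90, 123, 185, 207, 230]
  XjeIV AGGGG/2: at [6, 53, 135, 154, 188, 193, 222] ⇒ [8, 55, 137, 156, 190, 195, 224]

All cut coordinates (distinct, sorted): [8, 18, 26, 33, 38, 55, 71, 78, 82, 90, 97, 117, 123, 137, 146, 156, 161, 174, 185, 190, 195, 199, 207, 212, 224, 230]

Fragments:
  8→18: 10 bp
  18→26: 8 bp
  26→33: 7 bp
  33→38: 5 bp
  38→55: 17 bp
  55→71: 16 bp
  71→78: 7 bp
  78→82: 4 bp
  82→90: 8 bp
  90→97: 7 bp
  97→117: 20 bp
  117→123: 6 bp
  123→137: 14 bp
  137→146: 9 bp
  146→156: 10 bp
  156→161: 5 bp
  161→174: 13 bp
  174→185: 11 bp
  185→190: 5 bp
  190→195: 5 bp
  195→199: 4 bp
  199→207: 8 bp
  207→212: 5 bp
  212→224: 12 bp
  224→230: 6 bp
  230→8 (wrap): 240-230+8 = 18 bp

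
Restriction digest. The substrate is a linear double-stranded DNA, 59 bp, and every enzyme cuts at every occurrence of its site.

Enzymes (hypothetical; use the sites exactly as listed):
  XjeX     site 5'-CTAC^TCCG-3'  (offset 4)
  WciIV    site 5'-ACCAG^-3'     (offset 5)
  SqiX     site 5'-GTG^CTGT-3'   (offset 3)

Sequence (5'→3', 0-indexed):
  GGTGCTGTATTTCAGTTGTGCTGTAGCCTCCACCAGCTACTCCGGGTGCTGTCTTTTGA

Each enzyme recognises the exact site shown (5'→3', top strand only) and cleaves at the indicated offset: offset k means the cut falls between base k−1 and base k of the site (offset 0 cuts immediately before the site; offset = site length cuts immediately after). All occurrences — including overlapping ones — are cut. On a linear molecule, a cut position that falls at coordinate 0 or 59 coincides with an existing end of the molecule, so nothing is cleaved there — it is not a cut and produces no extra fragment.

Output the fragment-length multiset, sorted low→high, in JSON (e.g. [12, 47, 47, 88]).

Per-enzyme occurrences:
  XjeX CTACTCCG/4: at [36] ⇒ [40]
  WciIV ACCAG/5: at [31] ⇒ [36]
  SqiX GTGCTGT/3: at [1, 17, 45] ⇒ [4, 20, 48]

Pooled cuts: [4, 20, 36, 40, 48]

Fragments:
  [0,4): 4 bp
  [4,20): 16 bp
  [20,36): 16 bp
  [36,40): 4 bp
  [40,48): 8 bp
  [48,59): 11 bp

[4,4,8,11,16,16]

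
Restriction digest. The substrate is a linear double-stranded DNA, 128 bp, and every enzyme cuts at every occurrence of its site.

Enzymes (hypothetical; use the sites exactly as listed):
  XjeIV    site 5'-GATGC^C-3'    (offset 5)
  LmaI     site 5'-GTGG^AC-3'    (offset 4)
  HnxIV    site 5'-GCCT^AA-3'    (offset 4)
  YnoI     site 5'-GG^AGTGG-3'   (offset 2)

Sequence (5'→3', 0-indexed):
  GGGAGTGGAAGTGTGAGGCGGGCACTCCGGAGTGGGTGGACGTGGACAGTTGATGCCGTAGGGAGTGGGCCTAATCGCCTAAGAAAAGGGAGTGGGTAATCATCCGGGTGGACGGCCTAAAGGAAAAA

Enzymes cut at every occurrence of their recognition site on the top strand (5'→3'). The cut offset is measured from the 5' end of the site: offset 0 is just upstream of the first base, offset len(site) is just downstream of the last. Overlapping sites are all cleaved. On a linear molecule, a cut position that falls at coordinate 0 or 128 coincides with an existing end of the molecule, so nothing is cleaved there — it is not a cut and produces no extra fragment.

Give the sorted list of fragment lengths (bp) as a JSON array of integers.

Scan for sites:
  XjeIV GATGCC/5: at [51] ⇒ [56]
  LmaI GTGGAC/4: at [35, 41, 107] ⇒ [39, 45, 111]
  HnxIV GCCTAA/4: at [68, 76, 114] ⇒ [72, 80, 118]
  YnoI GGAGTGG/2: at [1, 28, 61, 88] ⇒ [3, 30, 63, 90]

All cut coordinates (distinct, sorted): [3, 30, 39, 45, 56, 63, 72, 80, 90, 111, 118]

Fragment lengths:
  [0,3): 3 bp
  [3,30): 27 bp
  [30,39): 9 bp
  [39,45): 6 bp
  [45,56): 11 bp
  [56,63): 7 bp
  [63,72): 9 bp
  [72,80): 8 bp
  [80,90): 10 bp
  [90,111): 21 bp
  [111,118): 7 bp
  [118,128): 10 bp

[3,6,7,7,8,9,9,10,10,11,21,27]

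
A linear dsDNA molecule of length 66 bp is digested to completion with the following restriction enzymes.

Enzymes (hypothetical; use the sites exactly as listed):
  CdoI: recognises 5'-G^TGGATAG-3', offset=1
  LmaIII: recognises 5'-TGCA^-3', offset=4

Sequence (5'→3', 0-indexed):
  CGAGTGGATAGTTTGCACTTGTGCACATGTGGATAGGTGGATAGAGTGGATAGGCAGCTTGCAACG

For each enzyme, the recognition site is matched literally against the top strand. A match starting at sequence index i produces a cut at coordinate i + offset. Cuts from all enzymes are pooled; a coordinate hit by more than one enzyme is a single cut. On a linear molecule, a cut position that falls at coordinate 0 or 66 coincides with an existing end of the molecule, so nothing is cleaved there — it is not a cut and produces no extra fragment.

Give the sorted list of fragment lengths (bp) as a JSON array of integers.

Site scan:
  CdoI (GTGGATAG, off=1): starts [3, 28, 36, 45] → cuts [4, 29, 37, 46]
  LmaIII (TGCA, off=4): starts [13, 21, 59] → cuts [17, 25, 63]

All cut coordinates (distinct, sorted): [4, 17, 25, 29, 37, 46, 63]

Fragments:
  [0,4): 4 bp
  [4,17): 13 bp
  [17,25): 8 bp
  [25,29): 4 bp
  [29,37): 8 bp
  [37,46): 9 bp
  [46,63): 17 bp
  [63,66): 3 bp

[3,4,4,8,8,9,13,17]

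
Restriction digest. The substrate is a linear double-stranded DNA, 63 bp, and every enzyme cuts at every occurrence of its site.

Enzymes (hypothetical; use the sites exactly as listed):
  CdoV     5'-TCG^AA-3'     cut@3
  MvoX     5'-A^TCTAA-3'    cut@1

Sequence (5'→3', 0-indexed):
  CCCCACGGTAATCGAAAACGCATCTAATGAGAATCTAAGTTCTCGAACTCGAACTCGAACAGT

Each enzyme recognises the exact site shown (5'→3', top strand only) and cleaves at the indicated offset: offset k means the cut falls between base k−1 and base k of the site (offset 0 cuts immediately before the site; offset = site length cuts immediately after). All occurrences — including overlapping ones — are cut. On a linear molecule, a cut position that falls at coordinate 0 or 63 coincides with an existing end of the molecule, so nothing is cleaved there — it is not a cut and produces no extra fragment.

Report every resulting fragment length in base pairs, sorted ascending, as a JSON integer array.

[6,6,6,8,11,12,14]

Per-enzyme occurrences:
  CdoV (TCGAA, off=3): starts [11, 42, 48, 54] → cuts [14, 45, 51, 57]
  MvoX (ATCTAA, off=1): starts [21, 32] → cuts [22, 33]

All cut coordinates (distinct, sorted): [14, 22, 33, 45, 51, 57]

Fragment lengths:
  [0,14): 14 bp
  [14,22): 8 bp
  [22,33): 11 bp
  [33,45): 12 bp
  [45,51): 6 bp
  [51,57): 6 bp
  [57,63): 6 bp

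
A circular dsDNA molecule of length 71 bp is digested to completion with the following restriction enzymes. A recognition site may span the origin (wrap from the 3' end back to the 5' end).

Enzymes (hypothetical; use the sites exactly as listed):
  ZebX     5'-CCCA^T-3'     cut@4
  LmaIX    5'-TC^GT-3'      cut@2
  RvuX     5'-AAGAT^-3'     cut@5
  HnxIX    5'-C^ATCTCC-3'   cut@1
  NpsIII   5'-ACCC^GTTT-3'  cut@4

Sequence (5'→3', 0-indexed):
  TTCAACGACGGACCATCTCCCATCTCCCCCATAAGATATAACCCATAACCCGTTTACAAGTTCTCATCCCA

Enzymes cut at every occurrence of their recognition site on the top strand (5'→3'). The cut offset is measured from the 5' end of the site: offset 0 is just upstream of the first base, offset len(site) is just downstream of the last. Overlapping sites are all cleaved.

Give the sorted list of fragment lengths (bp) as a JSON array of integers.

Scan for sites:
  ZebX CCCAT/4: at [18, 27, 41, 67] ⇒ [0, 22, 31, 45]
  LmaIX (TCGT, off=2): no sites
  RvuX AAGAT/5: at [32] ⇒ [37]
  HnxIX CATCTCC/1: at [13, 20] ⇒ [14, 21]
  NpsIII ACCCGTTT/4: at [47] ⇒ [51]

Pooled cuts: [0, 14, 21, 22, 31, 37, 45, 51]

Fragments:
  0→14: 14 bp
  14→21: 7 bp
  21→22: 1 bp
  22→31: 9 bp
  31→37: 6 bp
  37→45: 8 bp
  45→51: 6 bp
  51→0 (wrap): 71-51+0 = 20 bp

[1,6,6,7,8,9,14,20]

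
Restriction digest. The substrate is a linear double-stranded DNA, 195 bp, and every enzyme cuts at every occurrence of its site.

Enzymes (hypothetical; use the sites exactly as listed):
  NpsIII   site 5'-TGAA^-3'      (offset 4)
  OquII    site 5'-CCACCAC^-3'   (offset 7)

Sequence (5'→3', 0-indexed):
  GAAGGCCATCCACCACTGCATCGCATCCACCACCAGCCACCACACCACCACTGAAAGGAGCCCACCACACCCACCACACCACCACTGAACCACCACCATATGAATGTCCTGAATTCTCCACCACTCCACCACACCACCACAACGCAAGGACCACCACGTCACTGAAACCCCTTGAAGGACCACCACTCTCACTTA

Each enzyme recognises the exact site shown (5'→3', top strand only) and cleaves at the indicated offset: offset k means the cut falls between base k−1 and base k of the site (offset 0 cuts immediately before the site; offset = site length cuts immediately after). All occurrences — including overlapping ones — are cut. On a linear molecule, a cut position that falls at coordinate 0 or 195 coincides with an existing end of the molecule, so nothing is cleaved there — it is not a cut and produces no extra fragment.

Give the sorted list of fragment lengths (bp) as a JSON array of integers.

[4,4,7,8,8,8,8,8,9,9,9,9,10,10,10,11,13,16,17,17]

Site scan:
  NpsIII (TGAA, off=4): starts [51, 85, 100, 109, 162, 172] → cuts [55, 89, 104, 113, 166, 176]
  OquII (CCACCAC, off=7): starts [9, 26, 36, 44, 61, 70, 78, 89, 117, 125, 133, 150, 179] → cuts [16, 33, 43, 51, 68, 77, 85, 96, 124, 132, 140, 157, 186]

All cut coordinates (distinct, sorted): [16, 33, 43, 51, 55, 68, 77, 85, 89, 96, 104, 113, 124, 132, 140, 157, 166, 176, 186]

Fragments:
  [0,16): 16 bp
  [16,33): 17 bp
  [33,43): 10 bp
  [43,51): 8 bp
  [51,55): 4 bp
  [55,68): 13 bp
  [68,77): 9 bp
  [77,85): 8 bp
  [85,89): 4 bp
  [89,96): 7 bp
  [96,104): 8 bp
  [104,113): 9 bp
  [113,124): 11 bp
  [124,132): 8 bp
  [132,140): 8 bp
  [140,157): 17 bp
  [157,166): 9 bp
  [166,176): 10 bp
  [176,186): 10 bp
  [186,195): 9 bp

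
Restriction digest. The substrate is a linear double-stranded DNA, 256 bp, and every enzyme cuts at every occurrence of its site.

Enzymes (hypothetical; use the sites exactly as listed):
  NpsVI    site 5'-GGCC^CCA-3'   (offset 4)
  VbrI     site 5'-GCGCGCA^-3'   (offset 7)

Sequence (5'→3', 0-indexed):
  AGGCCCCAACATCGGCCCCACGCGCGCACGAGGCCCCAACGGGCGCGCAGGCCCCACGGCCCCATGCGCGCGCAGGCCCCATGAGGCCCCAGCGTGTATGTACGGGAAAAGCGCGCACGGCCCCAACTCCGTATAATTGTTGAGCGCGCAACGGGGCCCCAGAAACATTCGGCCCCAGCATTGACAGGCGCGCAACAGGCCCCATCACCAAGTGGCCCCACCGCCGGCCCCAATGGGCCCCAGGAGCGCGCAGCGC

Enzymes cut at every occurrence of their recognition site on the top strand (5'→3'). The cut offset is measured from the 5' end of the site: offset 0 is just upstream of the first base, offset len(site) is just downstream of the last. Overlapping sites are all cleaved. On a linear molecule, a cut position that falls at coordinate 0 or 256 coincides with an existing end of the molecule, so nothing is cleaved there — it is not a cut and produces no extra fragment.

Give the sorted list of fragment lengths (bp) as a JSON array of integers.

[4,4,4,5,5,7,7,8,8,10,10,11,12,12,13,13,14,16,16,20,28,29]

Site scan:
  NpsVI GGCCCCA/4: at [1, 13, 31, 49, 57, 74, 84, 118, 154, 170, 197, 213, 225, 235] ⇒ [5, 17, 35, 53, 61, 78, 88, 122, 158, 174, 201, 217, 229, 239]
  VbrI GCGCGCA/7: at [21, 42, 67, 110, 143, 187, 245] ⇒ [28, 49, 74, 117, 150, 194, 252]

All cut coordinates (distinct, sorted): [5, 17, 28, 35, 49, 53, 61, 74, 78, 88, 117, 122, 150, 158, 174, 194, 201, 217, 229, 239, 252]

Fragment lengths:
  [0,5): 5 bp
  [5,17): 12 bp
  [17,28): 11 bp
  [28,35): 7 bp
  [35,49): 14 bp
  [49,53): 4 bp
  [53,61): 8 bp
  [61,74): 13 bp
  [74,78): 4 bp
  [78,88): 10 bp
  [88,117): 29 bp
  [117,122): 5 bp
  [122,150): 28 bp
  [150,158): 8 bp
  [158,174): 16 bp
  [174,194): 20 bp
  [194,201): 7 bp
  [201,217): 16 bp
  [217,229): 12 bp
  [229,239): 10 bp
  [239,252): 13 bp
  [252,256): 4 bp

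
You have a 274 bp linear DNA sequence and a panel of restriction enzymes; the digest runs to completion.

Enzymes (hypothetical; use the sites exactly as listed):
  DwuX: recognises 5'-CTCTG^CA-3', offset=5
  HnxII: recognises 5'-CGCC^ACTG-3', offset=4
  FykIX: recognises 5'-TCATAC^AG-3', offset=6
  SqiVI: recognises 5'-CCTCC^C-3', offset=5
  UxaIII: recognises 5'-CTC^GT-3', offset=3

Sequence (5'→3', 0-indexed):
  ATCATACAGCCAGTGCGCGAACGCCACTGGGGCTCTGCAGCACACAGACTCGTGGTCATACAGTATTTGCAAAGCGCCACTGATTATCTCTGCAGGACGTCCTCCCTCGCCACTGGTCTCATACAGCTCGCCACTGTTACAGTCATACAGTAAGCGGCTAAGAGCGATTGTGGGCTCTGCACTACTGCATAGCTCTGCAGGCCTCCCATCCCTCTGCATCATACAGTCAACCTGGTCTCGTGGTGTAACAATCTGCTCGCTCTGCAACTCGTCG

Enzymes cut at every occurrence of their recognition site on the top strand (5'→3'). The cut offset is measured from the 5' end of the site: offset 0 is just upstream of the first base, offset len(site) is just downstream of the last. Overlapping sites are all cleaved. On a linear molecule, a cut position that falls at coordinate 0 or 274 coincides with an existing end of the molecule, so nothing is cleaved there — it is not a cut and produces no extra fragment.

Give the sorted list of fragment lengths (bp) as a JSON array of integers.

[4,6,6,7,8,8,9,10,10,12,13,13,14,14,15,16,17,18,18,25,31]

Site scan:
  DwuX CTCTGCA/5: at [32, 87, 174, 192, 211, 259] ⇒ [37, 92, 179, 197, 216, 264]
  HnxII CGCCACTG/4: at [21, 74, 107, 128] ⇒ [25, 78, 111, 132]
  FykIX TCATACAG/6: at [1, 55, 118, 142, 218] ⇒ [7, 61, 124, 148, 224]
  SqiVI CCTCCC/5: at [100, 201] ⇒ [105, 206]
  UxaIII CTCGT/3: at [48, 236, 267] ⇒ [51, 239, 270]

All cut coordinates (distinct, sorted): [7, 25, 37, 51, 61, 78, 92, 105, 111, 124, 132, 148, 179, 197, 206, 216, 224, 239, 264, 270]

Fragments:
  [0,7): 7 bp
  [7,25): 18 bp
  [25,37): 12 bp
  [37,51): 14 bp
  [51,61): 10 bp
  [61,78): 17 bp
  [78,92): 14 bp
  [92,105): 13 bp
  [105,111): 6 bp
  [111,124): 13 bp
  [124,132): 8 bp
  [132,148): 16 bp
  [148,179): 31 bp
  [179,197): 18 bp
  [197,206): 9 bp
  [206,216): 10 bp
  [216,224): 8 bp
  [224,239): 15 bp
  [239,264): 25 bp
  [264,270): 6 bp
  [270,274): 4 bp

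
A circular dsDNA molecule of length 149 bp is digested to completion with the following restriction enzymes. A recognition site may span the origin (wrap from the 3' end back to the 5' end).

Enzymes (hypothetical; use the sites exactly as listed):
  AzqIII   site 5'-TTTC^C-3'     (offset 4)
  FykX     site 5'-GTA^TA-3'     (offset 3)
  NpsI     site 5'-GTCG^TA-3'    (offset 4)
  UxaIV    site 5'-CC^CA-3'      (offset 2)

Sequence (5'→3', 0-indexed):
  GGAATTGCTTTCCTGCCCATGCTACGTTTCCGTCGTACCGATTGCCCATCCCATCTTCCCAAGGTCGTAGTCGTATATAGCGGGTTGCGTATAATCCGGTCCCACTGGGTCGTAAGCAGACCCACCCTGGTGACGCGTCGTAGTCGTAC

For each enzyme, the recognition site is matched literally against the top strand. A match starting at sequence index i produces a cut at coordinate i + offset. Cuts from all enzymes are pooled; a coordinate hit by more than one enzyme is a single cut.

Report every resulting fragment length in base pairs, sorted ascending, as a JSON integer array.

Scan for sites:
  AzqIII (TTTCC, off=4): starts [8, 26] → cuts [12, 30]
  FykX (GTATA, off=3): starts [72, 88] → cuts [75, 91]
  NpsI (GTCGTA, off=4): starts [31, 63, 69, 108, 136, 142] → cuts [35, 67, 73, 112, 140, 146]
  UxaIV (CCCA, off=2): starts [15, 44, 49, 57, 100, 120] → cuts [17, 46, 51, 59, 102, 122]

Pooled cuts: [12, 17, 30, 35, 46, 51, 59, 67, 73, 75, 91, 102, 112, 122, 140, 146]

Fragments:
  12→17: 5 bp
  17→30: 13 bp
  30→35: 5 bp
  35→46: 11 bp
  46→51: 5 bp
  51→59: 8 bp
  59→67: 8 bp
  67→73: 6 bp
  73→75: 2 bp
  75→91: 16 bp
  91→102: 11 bp
  102→112: 10 bp
  112→122: 10 bp
  122→140: 18 bp
  140→146: 6 bp
  146→12 (wrap): 149-146+12 = 15 bp

[2,5,5,5,6,6,8,8,10,10,11,11,13,15,16,18]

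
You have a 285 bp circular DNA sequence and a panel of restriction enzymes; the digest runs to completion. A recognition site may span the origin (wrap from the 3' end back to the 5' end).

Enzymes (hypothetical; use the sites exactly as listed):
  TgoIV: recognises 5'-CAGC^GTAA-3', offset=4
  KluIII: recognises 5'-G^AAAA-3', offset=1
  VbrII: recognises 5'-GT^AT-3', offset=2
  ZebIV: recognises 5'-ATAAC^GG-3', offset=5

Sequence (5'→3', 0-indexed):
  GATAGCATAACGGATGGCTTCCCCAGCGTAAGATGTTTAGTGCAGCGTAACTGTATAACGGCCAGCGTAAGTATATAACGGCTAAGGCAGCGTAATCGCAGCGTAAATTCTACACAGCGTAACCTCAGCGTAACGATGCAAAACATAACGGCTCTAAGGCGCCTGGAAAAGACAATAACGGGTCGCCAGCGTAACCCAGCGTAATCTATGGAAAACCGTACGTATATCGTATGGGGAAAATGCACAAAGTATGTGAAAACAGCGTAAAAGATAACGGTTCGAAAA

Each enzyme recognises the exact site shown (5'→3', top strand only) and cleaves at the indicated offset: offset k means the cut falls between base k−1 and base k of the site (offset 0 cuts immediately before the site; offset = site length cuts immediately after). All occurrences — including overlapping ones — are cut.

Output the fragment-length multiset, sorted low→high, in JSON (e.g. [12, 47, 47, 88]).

Per-enzyme occurrences:
  TgoIV CAGCGTAA/4: at [23, 42, 62, 87, 98, 114, 125, 186, 196, 259] ⇒ [27, 46, 66, 91, 102, 118, 129, 190, 200, 263]
  KluIII GAAAA/1: at [165, 210, 235, 254, 280] ⇒ [166, 211, 236, 255, 281]
  VbrII GTAT/2: at [52, 70, 221, 228, 248] ⇒ [54, 72, 223, 230, 250]
  ZebIV ATAACGG/5: at [6, 54, 74, 144, 174, 270] ⇒ [11, 59, 79, 149, 179, 275]

Pooled cuts: [11, 27, 46, 54, 59, 66, 72, 79, 91, 102, 118, 129, 149, 166, 179, 190, 200, 211, 223, 230, 236, 250, 255, 263, 275, 281]

Fragment lengths:
  11→27: 16 bp
  27→46: 19 bp
  46→54: 8 bp
  54→59: 5 bp
  59→66: 7 bp
  66→72: 6 bp
  72→79: 7 bp
  79→91: 12 bp
  91→102: 11 bp
  102→118: 16 bp
  118→129: 11 bp
  129→149: 20 bp
  149→166: 17 bp
  166→179: 13 bp
  179→190: 11 bp
  190→200: 10 bp
  200→211: 11 bp
  211→223: 12 bp
  223→230: 7 bp
  230→236: 6 bp
  236→250: 14 bp
  250→255: 5 bp
  255→263: 8 bp
  263→275: 12 bp
  275→281: 6 bp
  281→11 (wrap): 285-281+11 = 15 bp

[5,5,6,6,6,7,7,7,8,8,10,11,11,11,11,12,12,12,13,14,15,16,16,17,19,20]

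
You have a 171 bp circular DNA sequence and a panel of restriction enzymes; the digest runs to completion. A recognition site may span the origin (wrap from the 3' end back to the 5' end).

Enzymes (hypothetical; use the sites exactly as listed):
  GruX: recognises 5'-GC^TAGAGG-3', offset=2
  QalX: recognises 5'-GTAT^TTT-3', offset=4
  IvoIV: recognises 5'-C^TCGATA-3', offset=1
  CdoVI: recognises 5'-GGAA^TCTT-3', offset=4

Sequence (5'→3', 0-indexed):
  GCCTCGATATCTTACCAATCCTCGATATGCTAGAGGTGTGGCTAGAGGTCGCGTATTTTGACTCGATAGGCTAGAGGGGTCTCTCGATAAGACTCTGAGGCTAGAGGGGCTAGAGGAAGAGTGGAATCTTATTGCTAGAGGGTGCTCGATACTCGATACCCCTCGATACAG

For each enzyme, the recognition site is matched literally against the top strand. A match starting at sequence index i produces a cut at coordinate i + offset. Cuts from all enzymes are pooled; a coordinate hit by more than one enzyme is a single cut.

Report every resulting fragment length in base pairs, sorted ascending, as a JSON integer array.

Scan for sites:
  GruX (GCTAGAGG, off=2): starts [28, 40, 69, 99, 108, 133] → cuts [30, 42, 71, 101, 110, 135]
  QalX (GTATTTT, off=4): starts [52] → cuts [56]
  IvoIV (CTCGATA, off=1): starts [2, 20, 61, 82, 144, 151, 161] → cuts [3, 21, 62, 83, 145, 152, 162]
  CdoVI (GGAATCTT, off=4): starts [122] → cuts [126]

All cut coordinates (distinct, sorted): [3, 21, 30, 42, 56, 62, 71, 83, 101, 110, 126, 135, 145, 152, 162]

Fragment lengths:
  3→21: 18 bp
  21→30: 9 bp
  30→42: 12 bp
  42→56: 14 bp
  56→62: 6 bp
  62→71: 9 bp
  71→83: 12 bp
  83→101: 18 bp
  101→110: 9 bp
  110→126: 16 bp
  126→135: 9 bp
  135→145: 10 bp
  145→152: 7 bp
  152→162: 10 bp
  162→3 (wrap): 171-162+3 = 12 bp

[6,7,9,9,9,9,10,10,12,12,12,14,16,18,18]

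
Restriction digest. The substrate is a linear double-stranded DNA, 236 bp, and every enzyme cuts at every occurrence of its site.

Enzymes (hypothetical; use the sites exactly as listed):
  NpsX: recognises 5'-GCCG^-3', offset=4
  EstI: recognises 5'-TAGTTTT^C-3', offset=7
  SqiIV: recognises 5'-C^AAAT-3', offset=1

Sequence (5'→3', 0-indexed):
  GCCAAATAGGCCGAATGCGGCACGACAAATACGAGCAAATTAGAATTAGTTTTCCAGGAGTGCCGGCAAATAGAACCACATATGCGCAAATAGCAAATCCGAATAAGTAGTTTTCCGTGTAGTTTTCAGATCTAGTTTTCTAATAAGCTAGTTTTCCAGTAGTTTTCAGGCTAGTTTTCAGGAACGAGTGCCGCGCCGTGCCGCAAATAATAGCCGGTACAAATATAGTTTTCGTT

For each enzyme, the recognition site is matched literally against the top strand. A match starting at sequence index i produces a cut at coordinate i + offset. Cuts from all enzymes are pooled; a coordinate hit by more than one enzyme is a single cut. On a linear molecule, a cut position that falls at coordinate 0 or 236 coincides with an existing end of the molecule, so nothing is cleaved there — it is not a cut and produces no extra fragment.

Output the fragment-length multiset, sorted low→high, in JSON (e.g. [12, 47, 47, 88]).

Per-enzyme occurrences:
  NpsX (GCCG, off=4): starts [9, 61, 189, 194, 199, 212] → cuts [13, 65, 193, 198, 203, 216]
  EstI (TAGTTTTC, off=7): starts [46, 107, 119, 132, 148, 159, 171, 225] → cuts [53, 114, 126, 139, 155, 166, 178, 232]
  SqiIV (CAAAT, off=1): starts [2, 25, 35, 66, 86, 93, 203, 219] → cuts [3, 26, 36, 67, 87, 94, 204, 220]

All cut coordinates (distinct, sorted): [3, 13, 26, 36, 53, 65, 67, 87, 94, 114, 126, 139, 155, 166, 178, 193, 198, 203, 204, 216, 220, 232]

Fragment lengths:
  [0,3): 3 bp
  [3,13): 10 bp
  [13,26): 13 bp
  [26,36): 10 bp
  [36,53): 17 bp
  [53,65): 12 bp
  [65,67): 2 bp
  [67,87): 20 bp
  [87,94): 7 bp
  [94,114): 20 bp
  [114,126): 12 bp
  [126,139): 13 bp
  [139,155): 16 bp
  [155,166): 11 bp
  [166,178): 12 bp
  [178,193): 15 bp
  [193,198): 5 bp
  [198,203): 5 bp
  [203,204): 1 bp
  [204,216): 12 bp
  [216,220): 4 bp
  [220,232): 12 bp
  [232,236): 4 bp

[1,2,3,4,4,5,5,7,10,10,11,12,12,12,12,12,13,13,15,16,17,20,20]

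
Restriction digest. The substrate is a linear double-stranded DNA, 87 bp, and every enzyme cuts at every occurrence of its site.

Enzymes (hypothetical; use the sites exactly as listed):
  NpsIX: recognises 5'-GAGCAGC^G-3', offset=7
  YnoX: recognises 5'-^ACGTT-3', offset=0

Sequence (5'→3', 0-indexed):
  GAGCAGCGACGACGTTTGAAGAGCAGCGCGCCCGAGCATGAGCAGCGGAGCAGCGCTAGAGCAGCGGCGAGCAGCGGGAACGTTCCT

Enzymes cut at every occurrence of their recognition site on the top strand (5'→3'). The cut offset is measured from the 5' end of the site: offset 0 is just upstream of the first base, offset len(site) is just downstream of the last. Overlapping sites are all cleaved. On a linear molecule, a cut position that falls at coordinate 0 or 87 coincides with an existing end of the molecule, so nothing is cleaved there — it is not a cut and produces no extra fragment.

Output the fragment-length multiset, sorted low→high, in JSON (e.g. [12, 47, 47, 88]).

[4,4,7,8,8,10,11,16,19]

Scan for sites:
  NpsIX (GAGCAGCG, off=7): starts [0, 20, 39, 47, 58, 68] → cuts [7, 27, 46, 54, 65, 75]
  YnoX (ACGTT, off=0): starts [11, 79] → cuts [11, 79]

All cut coordinates (distinct, sorted): [7, 11, 27, 46, 54, 65, 75, 79]

Fragment lengths:
  [0,7): 7 bp
  [7,11): 4 bp
  [11,27): 16 bp
  [27,46): 19 bp
  [46,54): 8 bp
  [54,65): 11 bp
  [65,75): 10 bp
  [75,79): 4 bp
  [79,87): 8 bp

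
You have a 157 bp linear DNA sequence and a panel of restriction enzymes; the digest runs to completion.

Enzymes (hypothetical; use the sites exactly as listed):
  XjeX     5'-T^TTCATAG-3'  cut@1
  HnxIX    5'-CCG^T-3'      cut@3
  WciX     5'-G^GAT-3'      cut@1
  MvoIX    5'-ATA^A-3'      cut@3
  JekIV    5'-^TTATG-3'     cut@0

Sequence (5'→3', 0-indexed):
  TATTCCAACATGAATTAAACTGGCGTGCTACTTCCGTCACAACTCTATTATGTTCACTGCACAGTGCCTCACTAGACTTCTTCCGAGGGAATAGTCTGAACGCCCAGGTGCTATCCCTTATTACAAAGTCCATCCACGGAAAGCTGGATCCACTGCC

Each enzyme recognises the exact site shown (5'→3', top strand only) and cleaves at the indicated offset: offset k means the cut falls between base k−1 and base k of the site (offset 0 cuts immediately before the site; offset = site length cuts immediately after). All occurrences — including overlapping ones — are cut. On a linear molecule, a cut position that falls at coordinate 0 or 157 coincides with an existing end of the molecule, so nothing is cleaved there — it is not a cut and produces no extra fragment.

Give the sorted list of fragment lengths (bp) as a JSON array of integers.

[11,11,36,99]

Site scan:
  XjeX (TTTCATAG, off=1): no sites
  HnxIX (CCGT, off=3): starts [33] → cuts [36]
  WciX (GGAT, off=1): starts [145] → cuts [146]
  MvoIX (ATAA, off=3): no sites
  JekIV (TTATG, off=0): starts [47] → cuts [47]

All cut coordinates (distinct, sorted): [36, 47, 146]

Fragment lengths:
  [0,36): 36 bp
  [36,47): 11 bp
  [47,146): 99 bp
  [146,157): 11 bp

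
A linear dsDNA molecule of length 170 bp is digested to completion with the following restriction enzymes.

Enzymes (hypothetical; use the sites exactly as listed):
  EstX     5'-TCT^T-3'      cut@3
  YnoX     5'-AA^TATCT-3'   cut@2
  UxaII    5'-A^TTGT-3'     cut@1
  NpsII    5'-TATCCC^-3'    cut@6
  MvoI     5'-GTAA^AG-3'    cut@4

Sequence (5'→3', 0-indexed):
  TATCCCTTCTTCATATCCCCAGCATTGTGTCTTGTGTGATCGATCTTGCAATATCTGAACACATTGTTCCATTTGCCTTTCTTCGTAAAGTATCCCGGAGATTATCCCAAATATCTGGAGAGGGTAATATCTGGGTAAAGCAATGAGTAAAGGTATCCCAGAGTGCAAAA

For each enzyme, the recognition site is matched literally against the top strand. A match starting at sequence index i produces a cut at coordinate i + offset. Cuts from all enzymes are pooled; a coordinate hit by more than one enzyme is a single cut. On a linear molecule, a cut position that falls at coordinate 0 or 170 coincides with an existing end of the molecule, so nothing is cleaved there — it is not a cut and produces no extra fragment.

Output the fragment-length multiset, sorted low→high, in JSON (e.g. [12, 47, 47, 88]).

Site scan:
  EstX TCTT/3: at [7, 29, 43, 79] ⇒ [10, 32, 46, 82]
  YnoX AATATCT/2: at [49, 109, 125] ⇒ [51, 111, 127]
  UxaII ATTGT/1: at [23, 62] ⇒ [24, 63]
  NpsII TATCCC/6: at [0, 13, 90, 102, 153] ⇒ [6, 19, 96, 108, 159]
  MvoI GTAAAG/4: at [84, 134, 146] ⇒ [88, 138, 150]

Pooled cuts: [6, 10, 19, 24, 32, 46, 51, 63, 82, 88, 96, 108, 111, 127, 138, 150, 159]

Fragment lengths:
  [0,6): 6 bp
  [6,10): 4 bp
  [10,19): 9 bp
  [19,24): 5 bp
  [24,32): 8 bp
  [32,46): 14 bp
  [46,51): 5 bp
  [51,63): 12 bp
  [63,82): 19 bp
  [82,88): 6 bp
  [88,96): 8 bp
  [96,108): 12 bp
  [108,111): 3 bp
  [111,127): 16 bp
  [127,138): 11 bp
  [138,150): 12 bp
  [150,159): 9 bp
  [159,170): 11 bp

[3,4,5,5,6,6,8,8,9,9,11,11,12,12,12,14,16,19]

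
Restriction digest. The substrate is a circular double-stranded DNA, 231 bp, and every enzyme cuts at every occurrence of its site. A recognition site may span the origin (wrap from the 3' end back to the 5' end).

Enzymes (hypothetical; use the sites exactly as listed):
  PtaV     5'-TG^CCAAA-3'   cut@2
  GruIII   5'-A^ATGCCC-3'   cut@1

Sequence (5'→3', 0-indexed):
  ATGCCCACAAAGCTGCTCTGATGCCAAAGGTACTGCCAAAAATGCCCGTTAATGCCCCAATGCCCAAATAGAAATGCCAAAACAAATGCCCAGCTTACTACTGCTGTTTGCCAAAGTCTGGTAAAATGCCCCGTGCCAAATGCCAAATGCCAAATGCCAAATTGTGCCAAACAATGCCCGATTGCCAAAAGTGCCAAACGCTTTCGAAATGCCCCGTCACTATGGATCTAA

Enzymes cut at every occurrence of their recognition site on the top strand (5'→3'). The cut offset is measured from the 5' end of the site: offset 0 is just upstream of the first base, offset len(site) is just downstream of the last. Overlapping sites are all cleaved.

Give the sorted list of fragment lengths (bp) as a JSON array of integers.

Per-enzyme occurrences:
  PtaV TGCCAAA/2: at [21, 33, 74, 108, 133, 140, 147, 154, 164, 182, 191] ⇒ [23, 35, 76, 110, 135, 142, 149, 156, 166, 184, 193]
  GruIII AATGCCC/1: at [40, 50, 58, 84, 124, 172, 207, 230] ⇒ [0, 41, 51, 59, 85, 125, 173, 208]

All cut coordinates (distinct, sorted): [0, 23, 35, 41, 51, 59, 76, 85, 110, 125, 135, 142, 149, 156, 166, 173, 184, 193, 208]

Fragments:
  0→23: 23 bp
  23→35: 12 bp
  35→41: 6 bp
  41→51: 10 bp
  51→59: 8 bp
  59→76: 17 bp
  76→85: 9 bp
  85→110: 25 bp
  110→125: 15 bp
  125→135: 10 bp
  135→142: 7 bp
  142→149: 7 bp
  149→156: 7 bp
  156→166: 10 bp
  166→173: 7 bp
  173→184: 11 bp
  184→193: 9 bp
  193→208: 15 bp
  208→0 (wrap): 231-208+0 = 23 bp

[6,7,7,7,7,8,9,9,10,10,10,11,12,15,15,17,23,23,25]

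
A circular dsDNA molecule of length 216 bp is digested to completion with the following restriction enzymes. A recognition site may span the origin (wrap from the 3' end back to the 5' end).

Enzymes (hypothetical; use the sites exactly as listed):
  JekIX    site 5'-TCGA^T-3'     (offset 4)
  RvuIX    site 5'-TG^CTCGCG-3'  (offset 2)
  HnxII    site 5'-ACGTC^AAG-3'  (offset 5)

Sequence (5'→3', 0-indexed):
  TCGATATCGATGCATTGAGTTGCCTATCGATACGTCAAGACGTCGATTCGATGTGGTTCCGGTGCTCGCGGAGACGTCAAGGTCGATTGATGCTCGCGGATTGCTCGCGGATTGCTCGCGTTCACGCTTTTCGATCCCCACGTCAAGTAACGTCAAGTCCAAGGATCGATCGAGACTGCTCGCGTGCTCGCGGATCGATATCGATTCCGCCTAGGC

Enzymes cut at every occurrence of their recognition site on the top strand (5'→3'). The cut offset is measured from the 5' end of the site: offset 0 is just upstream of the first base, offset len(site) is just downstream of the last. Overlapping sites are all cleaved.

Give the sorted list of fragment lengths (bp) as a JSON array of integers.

Per-enzyme occurrences:
  JekIX (TCGAT, off=4): starts [0, 6, 26, 42, 47, 82, 130, 165, 194, 200] → cuts [4, 10, 30, 46, 51, 86, 134, 169, 198, 204]
  RvuIX (TGCTCGCG, off=2): starts [62, 90, 101, 112, 176, 184] → cuts [64, 92, 103, 114, 178, 186]
  HnxII (ACGTCAAG, off=5): starts [31, 73, 139, 149] → cuts [36, 78, 144, 154]

Pooled cuts: [4, 10, 30, 36, 46, 51, 64, 78, 86, 92, 103, 114, 134, 144, 154, 169, 178, 186, 198, 204]

Fragments:
  4→10: 6 bp
  10→30: 20 bp
  30→36: 6 bp
  36→46: 10 bp
  46→51: 5 bp
  51→64: 13 bp
  64→78: 14 bp
  78→86: 8 bp
  86→92: 6 bp
  92→103: 11 bp
  103→114: 11 bp
  114→134: 20 bp
  134→144: 10 bp
  144→154: 10 bp
  154→169: 15 bp
  169→178: 9 bp
  178→186: 8 bp
  186→198: 12 bp
  198→204: 6 bp
  204→4 (wrap): 216-204+4 = 16 bp

[5,6,6,6,6,8,8,9,10,10,10,11,11,12,13,14,15,16,20,20]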